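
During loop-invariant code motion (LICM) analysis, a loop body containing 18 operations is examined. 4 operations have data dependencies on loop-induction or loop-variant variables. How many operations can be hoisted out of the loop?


Invariant candidates = total - loop-dependent
= 18 - 4 = 14

14


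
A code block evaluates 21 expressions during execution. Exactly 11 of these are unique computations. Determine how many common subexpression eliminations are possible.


CSE count = total expressions - unique expressions
= 21 - 11 = 10

10


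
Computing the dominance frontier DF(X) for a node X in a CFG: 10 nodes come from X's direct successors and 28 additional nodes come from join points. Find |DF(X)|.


DF(X) = direct successor contributions + join point contributions
= 10 + 28 = 38

38


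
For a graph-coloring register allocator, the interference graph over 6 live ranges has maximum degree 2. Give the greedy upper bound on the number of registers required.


Greedy coloring never needs more than (max_degree + 1) colors: when coloring a vertex, at most max_degree neighbors are already colored.
Upper bound = 2 + 1 = 3

3


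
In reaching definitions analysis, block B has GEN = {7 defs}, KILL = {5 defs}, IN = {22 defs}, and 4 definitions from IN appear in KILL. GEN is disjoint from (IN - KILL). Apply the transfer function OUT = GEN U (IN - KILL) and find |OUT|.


IN - KILL: 22 - 4 = 18 surviving definitions
OUT = GEN + surviving = 7 + 18 = 25

25


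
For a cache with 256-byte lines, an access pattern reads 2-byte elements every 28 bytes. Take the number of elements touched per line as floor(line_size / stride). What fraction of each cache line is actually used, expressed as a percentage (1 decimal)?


Elements per cache line = floor(256 / 28) = 9
Bytes used = 9 * 2 = 18
Utilization = 18 / 256 * 100 = 7.0%

7.0


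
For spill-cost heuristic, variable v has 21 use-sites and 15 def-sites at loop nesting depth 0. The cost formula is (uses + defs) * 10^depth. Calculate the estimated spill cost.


uses + defs = 21 + 15 = 36
10^0 = 1
Spill cost = 36 * 1 = 36

36


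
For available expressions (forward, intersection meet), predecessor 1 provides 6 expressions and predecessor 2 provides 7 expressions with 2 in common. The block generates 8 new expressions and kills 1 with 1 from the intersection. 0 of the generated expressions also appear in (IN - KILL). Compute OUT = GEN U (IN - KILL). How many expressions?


IN = intersection of predecessors = 2
IN - KILL = 2 - 1 = 1
|OUT| = |GEN| + |IN - KILL| - |GEN ∩ (IN - KILL)| = 8 + 1 - 0 = 9

9


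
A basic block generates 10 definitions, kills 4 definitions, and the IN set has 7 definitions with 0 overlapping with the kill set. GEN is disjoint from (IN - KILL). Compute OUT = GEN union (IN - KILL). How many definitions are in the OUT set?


IN - KILL: 7 - 0 = 7 surviving definitions
OUT = GEN + surviving = 10 + 7 = 17

17


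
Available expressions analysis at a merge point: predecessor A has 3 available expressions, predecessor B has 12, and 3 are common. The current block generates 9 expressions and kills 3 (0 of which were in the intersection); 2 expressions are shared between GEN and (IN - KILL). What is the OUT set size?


IN = intersection of predecessors = 3
IN - KILL = 3 - 0 = 3
|OUT| = |GEN| + |IN - KILL| - |GEN ∩ (IN - KILL)| = 9 + 3 - 2 = 10

10


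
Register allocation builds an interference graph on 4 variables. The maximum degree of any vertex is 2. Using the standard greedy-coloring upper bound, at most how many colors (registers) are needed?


Greedy coloring never needs more than (max_degree + 1) colors: when coloring a vertex, at most max_degree neighbors are already colored.
Upper bound = 2 + 1 = 3

3


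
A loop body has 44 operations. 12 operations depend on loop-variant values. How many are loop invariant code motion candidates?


Invariant candidates = total - loop-dependent
= 44 - 12 = 32

32


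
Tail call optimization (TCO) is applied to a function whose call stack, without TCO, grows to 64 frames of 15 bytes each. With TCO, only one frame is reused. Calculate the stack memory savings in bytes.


Without TCO: 64 * 15 = 960 bytes
With TCO: reuse 1 frame = 15 bytes
Savings = 960 - 15 = 945

945


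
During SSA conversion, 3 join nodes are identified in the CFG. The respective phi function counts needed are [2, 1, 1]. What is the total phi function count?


Total phi functions = sum of phi functions at each join node
= 2 + 1 + 1 = 4

4


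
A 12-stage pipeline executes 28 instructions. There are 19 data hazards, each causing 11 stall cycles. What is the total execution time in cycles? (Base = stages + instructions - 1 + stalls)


Base cycles = 12 + 28 - 1 = 39
Total stalls = 19 * 11 = 209
Total = 39 + 209 = 248

248


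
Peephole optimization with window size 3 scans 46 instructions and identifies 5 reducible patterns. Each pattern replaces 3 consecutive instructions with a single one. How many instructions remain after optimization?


Each match removes 2 instructions.
Total removed = 5 * 2 = 10
Remaining = 46 - 10 = 36

36


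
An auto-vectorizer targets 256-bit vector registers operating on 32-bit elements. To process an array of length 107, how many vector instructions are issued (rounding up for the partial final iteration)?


Width = 256 / 32 = 8 elements per vector op
Iterations = ceil(107 / 8) = 14

14


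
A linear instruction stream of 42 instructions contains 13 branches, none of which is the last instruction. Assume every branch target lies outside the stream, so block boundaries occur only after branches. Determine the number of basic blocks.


With no in-sequence branch targets, the leaders are the first instruction plus the instruction after each branch.
Number of basic blocks = branches + 1
= 13 + 1 = 14

14


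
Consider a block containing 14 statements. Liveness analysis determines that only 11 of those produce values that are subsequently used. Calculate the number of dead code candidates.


Dead code = total statements - live definitions
= 14 - 11 = 3

3


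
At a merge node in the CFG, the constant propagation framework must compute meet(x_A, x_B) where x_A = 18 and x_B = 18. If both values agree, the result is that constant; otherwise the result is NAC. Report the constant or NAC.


Meet operation: if both paths give the same constant, result is that constant; if they differ, result is NAC (not-a-constant).
Path A: 18, Path B: 18 -> equal
Result: constant -> 18

18


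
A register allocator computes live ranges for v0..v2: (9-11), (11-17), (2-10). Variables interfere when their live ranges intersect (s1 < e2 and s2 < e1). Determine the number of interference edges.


Check all pairs for overlapping intervals.
Two intervals (s1,e1) and (s2,e2) overlap if s1 < e2 and s2 < e1.
v0 (9-11) vs v1..v2: overlaps v2 -> 1
v1 (11-17) vs v2: overlaps none -> 0
Total overlapping pairs = 1 + 0 = 1

1


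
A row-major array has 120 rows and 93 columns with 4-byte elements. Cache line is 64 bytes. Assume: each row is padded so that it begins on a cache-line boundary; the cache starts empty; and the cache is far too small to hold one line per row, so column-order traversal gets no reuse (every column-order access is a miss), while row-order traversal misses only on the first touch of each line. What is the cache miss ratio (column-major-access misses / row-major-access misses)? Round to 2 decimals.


Each row occupies 93 * 4 = 372 bytes and starts on a line boundary, so it spans ceil(372 / 64) = 6 cache lines.
Row-major traversal misses (one per line touched): 120 * ceil(93 * 4 / 64) = 720
Column-major traversal misses (no reuse, every access misses): 120 * 93 = 11160
Ratio = 11160 / 720 = 15.5

15.5


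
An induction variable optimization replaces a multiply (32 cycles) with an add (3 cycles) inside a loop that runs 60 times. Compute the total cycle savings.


Per-iteration saving = 32 - 3 = 29
Total saved = 60 * 29 = 1740

1740


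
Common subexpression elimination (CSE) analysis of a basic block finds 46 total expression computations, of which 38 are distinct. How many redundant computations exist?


CSE count = total expressions - unique expressions
= 46 - 38 = 8

8


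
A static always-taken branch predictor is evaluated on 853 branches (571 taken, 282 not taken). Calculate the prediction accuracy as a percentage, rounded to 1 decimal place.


Predictor: always-taken
Correct predictions = 571
Accuracy = 571 / 853 * 100 = 66.9%

66.9


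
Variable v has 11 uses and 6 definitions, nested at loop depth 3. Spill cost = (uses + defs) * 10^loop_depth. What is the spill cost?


uses + defs = 11 + 6 = 17
10^3 = 1000
Spill cost = 17 * 1000 = 17000

17000


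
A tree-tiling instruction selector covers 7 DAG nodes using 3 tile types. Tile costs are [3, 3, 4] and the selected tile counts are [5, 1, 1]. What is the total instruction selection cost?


Total cost = sum(count_i * cost_i)
= 5*3 + 1*3 + 1*4
= 22

22


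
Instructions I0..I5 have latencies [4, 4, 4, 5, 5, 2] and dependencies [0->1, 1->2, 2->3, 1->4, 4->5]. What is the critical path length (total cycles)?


Compute longest path through dependency graph: dist(Ik) = max over predecessors of dist + latency(Ik).
dist(I0) = latency 4 = 4
dist(I1) = dist(I0) + 4 = 4 + 4 = 8
dist(I2) = dist(I1) + 4 = 8 + 4 = 12
dist(I3) = dist(I2) + 5 = 12 + 5 = 17
dist(I4) = dist(I1) + 5 = 8 + 5 = 13
dist(I5) = dist(I4) + 2 = 13 + 2 = 15
Critical path = max dist = 17

17


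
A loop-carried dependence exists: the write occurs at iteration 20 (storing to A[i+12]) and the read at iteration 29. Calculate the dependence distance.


Distance = read iteration - write iteration
= 29 - 20 = 9

9


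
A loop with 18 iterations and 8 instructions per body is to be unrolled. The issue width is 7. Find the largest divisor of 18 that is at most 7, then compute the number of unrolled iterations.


Largest divisor of 18 <= 7 is 6
New iterations = 18 / 6 = 3

3


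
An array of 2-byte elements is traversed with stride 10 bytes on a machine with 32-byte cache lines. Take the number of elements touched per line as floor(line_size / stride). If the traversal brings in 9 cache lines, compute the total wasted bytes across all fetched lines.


Elements per line = floor(32 / 10) = 3
Bytes used per line = 3 * 2 = 6
Wasted per line = 32 - 6 = 26
Total wasted = 26 * 9 = 234

234


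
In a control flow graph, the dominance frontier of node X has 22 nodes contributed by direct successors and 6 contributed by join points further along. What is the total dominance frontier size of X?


DF(X) = direct successor contributions + join point contributions
= 22 + 6 = 28

28


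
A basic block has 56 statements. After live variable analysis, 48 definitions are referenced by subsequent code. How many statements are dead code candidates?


Dead code = total statements - live definitions
= 56 - 48 = 8

8


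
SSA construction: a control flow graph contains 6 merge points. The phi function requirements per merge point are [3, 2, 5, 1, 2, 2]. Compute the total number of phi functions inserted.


Total phi functions = sum of phi functions at each join node
= 3 + 2 + 5 + 1 + 2 + 2 = 15

15


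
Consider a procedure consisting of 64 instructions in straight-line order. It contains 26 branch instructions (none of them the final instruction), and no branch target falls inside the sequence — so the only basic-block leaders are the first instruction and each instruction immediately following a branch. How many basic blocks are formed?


With no in-sequence branch targets, the leaders are the first instruction plus the instruction after each branch.
Number of basic blocks = branches + 1
= 26 + 1 = 27

27


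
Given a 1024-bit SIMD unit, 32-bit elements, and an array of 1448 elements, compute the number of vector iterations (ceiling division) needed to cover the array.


Width = 1024 / 32 = 32 elements per vector op
Iterations = ceil(1448 / 32) = 46

46


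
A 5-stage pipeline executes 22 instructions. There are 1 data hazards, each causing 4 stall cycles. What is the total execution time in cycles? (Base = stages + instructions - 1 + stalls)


Base cycles = 5 + 22 - 1 = 26
Total stalls = 1 * 4 = 4
Total = 26 + 4 = 30

30


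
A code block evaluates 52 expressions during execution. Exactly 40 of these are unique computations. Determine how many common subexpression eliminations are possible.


CSE count = total expressions - unique expressions
= 52 - 40 = 12

12


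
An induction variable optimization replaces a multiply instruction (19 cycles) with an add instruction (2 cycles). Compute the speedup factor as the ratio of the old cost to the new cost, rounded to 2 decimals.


Ratio = mult_cost / add_cost = 19 / 2 = 9.5

9.5


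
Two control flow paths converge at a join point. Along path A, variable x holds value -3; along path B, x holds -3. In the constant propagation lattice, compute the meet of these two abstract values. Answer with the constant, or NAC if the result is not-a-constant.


Meet operation: if both paths give the same constant, result is that constant; if they differ, result is NAC (not-a-constant).
Path A: -3, Path B: -3 -> equal
Result: constant -> -3

-3


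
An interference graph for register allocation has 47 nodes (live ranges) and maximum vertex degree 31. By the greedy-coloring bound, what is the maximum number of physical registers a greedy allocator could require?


Greedy coloring never needs more than (max_degree + 1) colors: when coloring a vertex, at most max_degree neighbors are already colored.
Upper bound = 31 + 1 = 32

32


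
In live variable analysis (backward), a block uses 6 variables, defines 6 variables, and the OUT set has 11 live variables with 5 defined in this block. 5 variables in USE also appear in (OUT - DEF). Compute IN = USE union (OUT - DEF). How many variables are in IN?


OUT - DEF: 11 - 5 = 6
|IN| = |USE| + |OUT - DEF| - |USE ∩ (OUT - DEF)| = 6 + 6 - 5 = 7

7


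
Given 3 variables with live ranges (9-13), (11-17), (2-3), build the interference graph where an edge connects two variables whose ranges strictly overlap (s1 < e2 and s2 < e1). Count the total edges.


Check all pairs for overlapping intervals.
Two intervals (s1,e1) and (s2,e2) overlap if s1 < e2 and s2 < e1.
v0 (9-13) vs v1..v2: overlaps v1 -> 1
v1 (11-17) vs v2: overlaps none -> 0
Total overlapping pairs = 1 + 0 = 1

1


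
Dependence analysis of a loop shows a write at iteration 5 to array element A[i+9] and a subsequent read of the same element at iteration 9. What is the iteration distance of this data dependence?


Distance = read iteration - write iteration
= 9 - 5 = 4

4


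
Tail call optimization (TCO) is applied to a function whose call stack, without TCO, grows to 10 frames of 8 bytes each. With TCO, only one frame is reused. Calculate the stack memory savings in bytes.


Without TCO: 10 * 8 = 80 bytes
With TCO: reuse 1 frame = 8 bytes
Savings = 80 - 8 = 72

72


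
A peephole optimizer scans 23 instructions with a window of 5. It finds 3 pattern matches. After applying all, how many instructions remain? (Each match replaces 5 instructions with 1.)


Each match removes 4 instructions.
Total removed = 3 * 4 = 12
Remaining = 23 - 12 = 11

11


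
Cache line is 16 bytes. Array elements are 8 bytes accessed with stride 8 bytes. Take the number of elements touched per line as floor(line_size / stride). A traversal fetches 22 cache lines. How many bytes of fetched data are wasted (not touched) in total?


Elements per line = floor(16 / 8) = 2
Bytes used per line = 2 * 8 = 16
Wasted per line = 16 - 16 = 0
Total wasted = 0 * 22 = 0

0


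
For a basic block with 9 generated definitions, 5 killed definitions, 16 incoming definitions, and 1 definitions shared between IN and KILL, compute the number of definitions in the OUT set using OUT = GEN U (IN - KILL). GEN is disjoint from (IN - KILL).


IN - KILL: 16 - 1 = 15 surviving definitions
OUT = GEN + surviving = 9 + 15 = 24

24


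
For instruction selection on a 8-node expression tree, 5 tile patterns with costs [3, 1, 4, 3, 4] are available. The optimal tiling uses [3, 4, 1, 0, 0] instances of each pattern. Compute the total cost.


Total cost = sum(count_i * cost_i)
= 3*3 + 4*1 + 1*4 + 0*3 + 0*4
= 17

17


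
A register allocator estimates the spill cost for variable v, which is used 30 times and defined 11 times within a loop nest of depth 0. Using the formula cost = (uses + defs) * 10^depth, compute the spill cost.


uses + defs = 30 + 11 = 41
10^0 = 1
Spill cost = 41 * 1 = 41

41


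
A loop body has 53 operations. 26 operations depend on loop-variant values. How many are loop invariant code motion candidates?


Invariant candidates = total - loop-dependent
= 53 - 26 = 27

27


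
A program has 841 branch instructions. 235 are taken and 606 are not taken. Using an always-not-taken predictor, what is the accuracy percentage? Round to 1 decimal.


Predictor: always-not-taken
Correct predictions = 606
Accuracy = 606 / 841 * 100 = 72.1%

72.1


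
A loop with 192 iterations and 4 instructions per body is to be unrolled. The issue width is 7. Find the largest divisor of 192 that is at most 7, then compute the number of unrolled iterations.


Largest divisor of 192 <= 7 is 6
New iterations = 192 / 6 = 32

32


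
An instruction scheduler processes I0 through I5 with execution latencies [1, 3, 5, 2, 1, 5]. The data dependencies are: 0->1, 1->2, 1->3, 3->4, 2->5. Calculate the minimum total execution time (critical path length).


Compute longest path through dependency graph: dist(Ik) = max over predecessors of dist + latency(Ik).
dist(I0) = latency 1 = 1
dist(I1) = dist(I0) + 3 = 1 + 3 = 4
dist(I2) = dist(I1) + 5 = 4 + 5 = 9
dist(I3) = dist(I1) + 2 = 4 + 2 = 6
dist(I4) = dist(I3) + 1 = 6 + 1 = 7
dist(I5) = dist(I2) + 5 = 9 + 5 = 14
Critical path = max dist = 14

14


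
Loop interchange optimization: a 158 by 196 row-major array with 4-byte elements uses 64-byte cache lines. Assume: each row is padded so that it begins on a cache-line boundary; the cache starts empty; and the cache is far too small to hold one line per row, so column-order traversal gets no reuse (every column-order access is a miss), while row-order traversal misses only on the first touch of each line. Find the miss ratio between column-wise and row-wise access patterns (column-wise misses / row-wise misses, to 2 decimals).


Each row occupies 196 * 4 = 784 bytes and starts on a line boundary, so it spans ceil(784 / 64) = 13 cache lines.
Row-major traversal misses (one per line touched): 158 * ceil(196 * 4 / 64) = 2054
Column-major traversal misses (no reuse, every access misses): 158 * 196 = 30968
Ratio = 30968 / 2054 = 15.08

15.08


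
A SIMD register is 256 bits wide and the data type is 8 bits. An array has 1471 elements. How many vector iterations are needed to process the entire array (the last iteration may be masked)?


Width = 256 / 8 = 32 elements per vector op
Iterations = ceil(1471 / 32) = 46

46


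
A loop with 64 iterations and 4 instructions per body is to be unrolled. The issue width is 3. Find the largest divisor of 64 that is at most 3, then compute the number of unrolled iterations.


Largest divisor of 64 <= 3 is 2
New iterations = 64 / 2 = 32

32


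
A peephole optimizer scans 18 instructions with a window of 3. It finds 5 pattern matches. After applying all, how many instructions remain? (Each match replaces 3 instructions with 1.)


Each match removes 2 instructions.
Total removed = 5 * 2 = 10
Remaining = 18 - 10 = 8

8


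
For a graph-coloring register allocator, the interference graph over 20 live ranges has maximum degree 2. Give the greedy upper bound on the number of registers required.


Greedy coloring never needs more than (max_degree + 1) colors: when coloring a vertex, at most max_degree neighbors are already colored.
Upper bound = 2 + 1 = 3

3


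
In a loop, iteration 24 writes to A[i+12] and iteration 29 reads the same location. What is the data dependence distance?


Distance = read iteration - write iteration
= 29 - 24 = 5

5


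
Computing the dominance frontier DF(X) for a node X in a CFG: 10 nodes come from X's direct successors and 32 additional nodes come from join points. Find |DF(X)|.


DF(X) = direct successor contributions + join point contributions
= 10 + 32 = 42

42


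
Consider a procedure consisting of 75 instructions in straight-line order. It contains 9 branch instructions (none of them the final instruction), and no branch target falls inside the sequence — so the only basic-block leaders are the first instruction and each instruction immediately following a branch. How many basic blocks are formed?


With no in-sequence branch targets, the leaders are the first instruction plus the instruction after each branch.
Number of basic blocks = branches + 1
= 9 + 1 = 10

10


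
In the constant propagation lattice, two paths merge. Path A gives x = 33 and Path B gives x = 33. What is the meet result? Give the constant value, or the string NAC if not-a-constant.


Meet operation: if both paths give the same constant, result is that constant; if they differ, result is NAC (not-a-constant).
Path A: 33, Path B: 33 -> equal
Result: constant -> 33

33


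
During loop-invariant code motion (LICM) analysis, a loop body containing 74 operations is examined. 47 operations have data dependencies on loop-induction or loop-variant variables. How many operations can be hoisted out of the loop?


Invariant candidates = total - loop-dependent
= 74 - 47 = 27

27


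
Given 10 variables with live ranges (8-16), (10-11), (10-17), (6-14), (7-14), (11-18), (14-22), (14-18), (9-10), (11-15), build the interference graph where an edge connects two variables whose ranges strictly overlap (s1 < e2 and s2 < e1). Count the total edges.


Check all pairs for overlapping intervals.
Two intervals (s1,e1) and (s2,e2) overlap if s1 < e2 and s2 < e1.
v0 (8-16) vs v1..v9: overlaps v1, v2, v3, v4, v5, v6, v7, v8, v9 -> 9
v1 (10-11) vs v2..v9: overlaps v2, v3, v4 -> 3
v2 (10-17) vs v3..v9: overlaps v3, v4, v5, v6, v7, v9 -> 6
v3 (6-14) vs v4..v9: overlaps v4, v5, v8, v9 -> 4
v4 (7-14) vs v5..v9: overlaps v5, v8, v9 -> 3
v5 (11-18) vs v6..v9: overlaps v6, v7, v9 -> 3
v6 (14-22) vs v7..v9: overlaps v7, v9 -> 2
v7 (14-18) vs v8..v9: overlaps v9 -> 1
v8 (9-10) vs v9: overlaps none -> 0
Total overlapping pairs = 9 + 3 + 6 + 4 + 3 + 3 + 2 + 1 + 0 = 31

31


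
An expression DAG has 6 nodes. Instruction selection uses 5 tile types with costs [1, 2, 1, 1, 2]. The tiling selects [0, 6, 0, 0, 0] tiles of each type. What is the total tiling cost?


Total cost = sum(count_i * cost_i)
= 0*1 + 6*2 + 0*1 + 0*1 + 0*2
= 12

12


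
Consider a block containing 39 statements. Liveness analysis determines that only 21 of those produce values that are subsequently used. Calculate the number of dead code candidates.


Dead code = total statements - live definitions
= 39 - 21 = 18

18


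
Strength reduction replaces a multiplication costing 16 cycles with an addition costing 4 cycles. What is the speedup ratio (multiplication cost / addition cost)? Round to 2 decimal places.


Ratio = mult_cost / add_cost = 16 / 4 = 4.0

4.0


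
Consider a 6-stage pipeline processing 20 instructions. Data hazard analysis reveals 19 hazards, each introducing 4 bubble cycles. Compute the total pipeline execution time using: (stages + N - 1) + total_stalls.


Base cycles = 6 + 20 - 1 = 25
Total stalls = 19 * 4 = 76
Total = 25 + 76 = 101

101


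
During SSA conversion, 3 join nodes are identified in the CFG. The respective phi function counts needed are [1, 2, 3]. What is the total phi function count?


Total phi functions = sum of phi functions at each join node
= 1 + 2 + 3 = 6

6


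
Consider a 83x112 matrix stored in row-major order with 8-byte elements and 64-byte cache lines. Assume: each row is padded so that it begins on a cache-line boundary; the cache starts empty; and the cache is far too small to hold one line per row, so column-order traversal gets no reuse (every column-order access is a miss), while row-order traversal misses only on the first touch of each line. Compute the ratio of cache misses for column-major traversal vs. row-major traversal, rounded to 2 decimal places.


Each row occupies 112 * 8 = 896 bytes and starts on a line boundary, so it spans ceil(896 / 64) = 14 cache lines.
Row-major traversal misses (one per line touched): 83 * ceil(112 * 8 / 64) = 1162
Column-major traversal misses (no reuse, every access misses): 83 * 112 = 9296
Ratio = 9296 / 1162 = 8.0

8.0


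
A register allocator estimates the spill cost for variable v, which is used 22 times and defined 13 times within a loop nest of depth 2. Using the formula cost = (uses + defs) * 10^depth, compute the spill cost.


uses + defs = 22 + 13 = 35
10^2 = 100
Spill cost = 35 * 100 = 3500

3500


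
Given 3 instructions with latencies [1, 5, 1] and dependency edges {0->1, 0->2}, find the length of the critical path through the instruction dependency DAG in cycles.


Compute longest path through dependency graph: dist(Ik) = max over predecessors of dist + latency(Ik).
dist(I0) = latency 1 = 1
dist(I1) = dist(I0) + 5 = 1 + 5 = 6
dist(I2) = dist(I0) + 1 = 1 + 1 = 2
Critical path = max dist = 6

6


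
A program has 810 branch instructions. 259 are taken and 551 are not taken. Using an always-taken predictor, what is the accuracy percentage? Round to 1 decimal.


Predictor: always-taken
Correct predictions = 259
Accuracy = 259 / 810 * 100 = 32.0%

32.0


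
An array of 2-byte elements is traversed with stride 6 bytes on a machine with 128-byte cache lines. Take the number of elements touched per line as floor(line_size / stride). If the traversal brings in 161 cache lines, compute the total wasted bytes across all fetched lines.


Elements per line = floor(128 / 6) = 21
Bytes used per line = 21 * 2 = 42
Wasted per line = 128 - 42 = 86
Total wasted = 86 * 161 = 13846

13846


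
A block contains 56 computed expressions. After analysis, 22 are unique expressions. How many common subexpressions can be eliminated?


CSE count = total expressions - unique expressions
= 56 - 22 = 34

34


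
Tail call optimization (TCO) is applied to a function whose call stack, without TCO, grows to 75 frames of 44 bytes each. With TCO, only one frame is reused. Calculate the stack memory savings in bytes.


Without TCO: 75 * 44 = 3300 bytes
With TCO: reuse 1 frame = 44 bytes
Savings = 3300 - 44 = 3256

3256


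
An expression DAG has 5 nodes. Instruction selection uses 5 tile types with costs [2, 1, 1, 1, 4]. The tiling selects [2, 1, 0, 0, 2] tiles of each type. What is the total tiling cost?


Total cost = sum(count_i * cost_i)
= 2*2 + 1*1 + 0*1 + 0*1 + 2*4
= 13

13


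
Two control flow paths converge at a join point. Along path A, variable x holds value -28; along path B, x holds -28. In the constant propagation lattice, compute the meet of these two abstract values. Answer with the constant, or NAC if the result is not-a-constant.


Meet operation: if both paths give the same constant, result is that constant; if they differ, result is NAC (not-a-constant).
Path A: -28, Path B: -28 -> equal
Result: constant -> -28

-28


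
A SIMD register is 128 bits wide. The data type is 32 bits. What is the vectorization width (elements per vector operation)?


Width = SIMD bits / data type bits
= 128 / 32 = 4

4


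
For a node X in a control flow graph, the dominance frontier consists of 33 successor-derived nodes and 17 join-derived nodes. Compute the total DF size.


DF(X) = direct successor contributions + join point contributions
= 33 + 17 = 50

50


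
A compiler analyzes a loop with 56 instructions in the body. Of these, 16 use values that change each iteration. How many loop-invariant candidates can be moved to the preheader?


Invariant candidates = total - loop-dependent
= 56 - 16 = 40

40


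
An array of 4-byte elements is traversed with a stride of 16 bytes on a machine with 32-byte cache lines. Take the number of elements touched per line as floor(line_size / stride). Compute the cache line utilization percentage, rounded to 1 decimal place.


Elements per cache line = floor(32 / 16) = 2
Bytes used = 2 * 4 = 8
Utilization = 8 / 32 * 100 = 25.0%

25.0


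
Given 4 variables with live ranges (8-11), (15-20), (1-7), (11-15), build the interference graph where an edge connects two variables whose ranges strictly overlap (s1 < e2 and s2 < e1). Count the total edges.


Check all pairs for overlapping intervals.
Two intervals (s1,e1) and (s2,e2) overlap if s1 < e2 and s2 < e1.
v0 (8-11) vs v1..v3: overlaps none -> 0
v1 (15-20) vs v2..v3: overlaps none -> 0
v2 (1-7) vs v3: overlaps none -> 0
Total overlapping pairs = 0 + 0 + 0 = 0

0


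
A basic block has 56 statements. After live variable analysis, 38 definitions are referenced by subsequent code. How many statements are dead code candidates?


Dead code = total statements - live definitions
= 56 - 38 = 18

18


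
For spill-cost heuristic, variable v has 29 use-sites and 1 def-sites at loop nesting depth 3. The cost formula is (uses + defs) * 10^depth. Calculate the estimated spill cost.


uses + defs = 29 + 1 = 30
10^3 = 1000
Spill cost = 30 * 1000 = 30000

30000


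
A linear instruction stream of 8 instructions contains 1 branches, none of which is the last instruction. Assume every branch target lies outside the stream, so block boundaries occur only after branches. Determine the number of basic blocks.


With no in-sequence branch targets, the leaders are the first instruction plus the instruction after each branch.
Number of basic blocks = branches + 1
= 1 + 1 = 2

2


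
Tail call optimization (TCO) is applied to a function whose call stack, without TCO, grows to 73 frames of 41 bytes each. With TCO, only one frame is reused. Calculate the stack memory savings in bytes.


Without TCO: 73 * 41 = 2993 bytes
With TCO: reuse 1 frame = 41 bytes
Savings = 2993 - 41 = 2952

2952


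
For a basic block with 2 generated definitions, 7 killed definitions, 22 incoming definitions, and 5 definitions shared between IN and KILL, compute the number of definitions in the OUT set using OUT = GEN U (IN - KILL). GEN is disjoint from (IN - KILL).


IN - KILL: 22 - 5 = 17 surviving definitions
OUT = GEN + surviving = 2 + 17 = 19

19


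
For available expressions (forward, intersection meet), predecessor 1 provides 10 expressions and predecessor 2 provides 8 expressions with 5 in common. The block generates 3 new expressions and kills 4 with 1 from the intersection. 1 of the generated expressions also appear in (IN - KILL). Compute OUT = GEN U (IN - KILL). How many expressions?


IN = intersection of predecessors = 5
IN - KILL = 5 - 1 = 4
|OUT| = |GEN| + |IN - KILL| - |GEN ∩ (IN - KILL)| = 3 + 4 - 1 = 6

6


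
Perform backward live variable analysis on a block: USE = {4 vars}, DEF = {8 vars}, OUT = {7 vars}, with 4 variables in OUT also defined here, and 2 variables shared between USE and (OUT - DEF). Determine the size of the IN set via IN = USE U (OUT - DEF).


OUT - DEF: 7 - 4 = 3
|IN| = |USE| + |OUT - DEF| - |USE ∩ (OUT - DEF)| = 4 + 3 - 2 = 5

5


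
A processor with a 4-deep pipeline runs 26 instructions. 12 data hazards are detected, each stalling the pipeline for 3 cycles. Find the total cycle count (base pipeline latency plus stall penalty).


Base cycles = 4 + 26 - 1 = 29
Total stalls = 12 * 3 = 36
Total = 29 + 36 = 65

65


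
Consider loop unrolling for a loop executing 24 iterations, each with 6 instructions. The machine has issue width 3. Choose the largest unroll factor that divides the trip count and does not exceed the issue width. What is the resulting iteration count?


Largest divisor of 24 <= 3 is 3
New iterations = 24 / 3 = 8

8


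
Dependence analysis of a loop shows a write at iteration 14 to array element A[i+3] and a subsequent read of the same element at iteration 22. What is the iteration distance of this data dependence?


Distance = read iteration - write iteration
= 22 - 14 = 8

8


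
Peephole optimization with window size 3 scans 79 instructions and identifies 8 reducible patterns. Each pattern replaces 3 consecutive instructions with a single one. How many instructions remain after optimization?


Each match removes 2 instructions.
Total removed = 8 * 2 = 16
Remaining = 79 - 16 = 63

63


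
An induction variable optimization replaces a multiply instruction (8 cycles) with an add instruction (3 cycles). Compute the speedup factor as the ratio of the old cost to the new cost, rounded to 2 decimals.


Ratio = mult_cost / add_cost = 8 / 3 = 2.67

2.67


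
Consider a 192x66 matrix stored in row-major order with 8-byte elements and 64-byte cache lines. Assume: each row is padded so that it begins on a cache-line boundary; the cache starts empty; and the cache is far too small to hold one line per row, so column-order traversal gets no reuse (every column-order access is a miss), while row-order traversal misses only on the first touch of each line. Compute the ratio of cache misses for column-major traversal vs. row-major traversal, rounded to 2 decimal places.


Each row occupies 66 * 8 = 528 bytes and starts on a line boundary, so it spans ceil(528 / 64) = 9 cache lines.
Row-major traversal misses (one per line touched): 192 * ceil(66 * 8 / 64) = 1728
Column-major traversal misses (no reuse, every access misses): 192 * 66 = 12672
Ratio = 12672 / 1728 = 7.33

7.33


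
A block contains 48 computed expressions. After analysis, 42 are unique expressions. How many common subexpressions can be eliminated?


CSE count = total expressions - unique expressions
= 48 - 42 = 6

6


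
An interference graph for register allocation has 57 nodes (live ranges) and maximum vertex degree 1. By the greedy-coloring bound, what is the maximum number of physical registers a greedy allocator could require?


Greedy coloring never needs more than (max_degree + 1) colors: when coloring a vertex, at most max_degree neighbors are already colored.
Upper bound = 1 + 1 = 2

2


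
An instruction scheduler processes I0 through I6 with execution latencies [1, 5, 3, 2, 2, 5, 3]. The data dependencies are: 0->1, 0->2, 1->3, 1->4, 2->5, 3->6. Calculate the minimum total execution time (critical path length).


Compute longest path through dependency graph: dist(Ik) = max over predecessors of dist + latency(Ik).
dist(I0) = latency 1 = 1
dist(I1) = dist(I0) + 5 = 1 + 5 = 6
dist(I2) = dist(I0) + 3 = 1 + 3 = 4
dist(I3) = dist(I1) + 2 = 6 + 2 = 8
dist(I4) = dist(I1) + 2 = 6 + 2 = 8
dist(I5) = dist(I2) + 5 = 4 + 5 = 9
dist(I6) = dist(I3) + 3 = 8 + 3 = 11
Critical path = max dist = 11

11


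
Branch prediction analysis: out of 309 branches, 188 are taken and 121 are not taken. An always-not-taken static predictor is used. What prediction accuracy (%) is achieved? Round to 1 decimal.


Predictor: always-not-taken
Correct predictions = 121
Accuracy = 121 / 309 * 100 = 39.2%

39.2


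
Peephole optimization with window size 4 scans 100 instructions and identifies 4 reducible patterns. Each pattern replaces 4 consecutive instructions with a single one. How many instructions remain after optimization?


Each match removes 3 instructions.
Total removed = 4 * 3 = 12
Remaining = 100 - 12 = 88

88


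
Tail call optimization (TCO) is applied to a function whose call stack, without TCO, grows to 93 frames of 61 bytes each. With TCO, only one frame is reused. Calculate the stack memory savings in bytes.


Without TCO: 93 * 61 = 5673 bytes
With TCO: reuse 1 frame = 61 bytes
Savings = 5673 - 61 = 5612

5612


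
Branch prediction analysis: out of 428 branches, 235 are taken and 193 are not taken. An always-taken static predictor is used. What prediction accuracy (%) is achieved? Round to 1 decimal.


Predictor: always-taken
Correct predictions = 235
Accuracy = 235 / 428 * 100 = 54.9%

54.9


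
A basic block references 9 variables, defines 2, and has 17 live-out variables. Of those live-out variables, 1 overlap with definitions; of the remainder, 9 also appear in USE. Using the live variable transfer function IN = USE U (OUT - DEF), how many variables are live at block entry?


OUT - DEF: 17 - 1 = 16
|IN| = |USE| + |OUT - DEF| - |USE ∩ (OUT - DEF)| = 9 + 16 - 9 = 16

16


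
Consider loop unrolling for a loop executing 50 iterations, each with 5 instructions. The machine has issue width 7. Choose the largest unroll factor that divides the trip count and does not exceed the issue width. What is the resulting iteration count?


Largest divisor of 50 <= 7 is 5
New iterations = 50 / 5 = 10

10


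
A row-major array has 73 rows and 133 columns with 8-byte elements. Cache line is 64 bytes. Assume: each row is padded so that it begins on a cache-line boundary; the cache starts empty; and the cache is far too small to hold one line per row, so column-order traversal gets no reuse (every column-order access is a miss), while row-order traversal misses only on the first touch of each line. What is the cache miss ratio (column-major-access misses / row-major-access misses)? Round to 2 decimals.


Each row occupies 133 * 8 = 1064 bytes and starts on a line boundary, so it spans ceil(1064 / 64) = 17 cache lines.
Row-major traversal misses (one per line touched): 73 * ceil(133 * 8 / 64) = 1241
Column-major traversal misses (no reuse, every access misses): 73 * 133 = 9709
Ratio = 9709 / 1241 = 7.82

7.82


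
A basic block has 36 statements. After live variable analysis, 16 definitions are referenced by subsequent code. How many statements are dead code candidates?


Dead code = total statements - live definitions
= 36 - 16 = 20

20


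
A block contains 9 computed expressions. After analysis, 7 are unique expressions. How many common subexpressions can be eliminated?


CSE count = total expressions - unique expressions
= 9 - 7 = 2

2


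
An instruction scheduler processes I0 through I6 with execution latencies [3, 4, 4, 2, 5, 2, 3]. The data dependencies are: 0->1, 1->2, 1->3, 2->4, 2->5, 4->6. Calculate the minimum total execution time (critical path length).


Compute longest path through dependency graph: dist(Ik) = max over predecessors of dist + latency(Ik).
dist(I0) = latency 3 = 3
dist(I1) = dist(I0) + 4 = 3 + 4 = 7
dist(I2) = dist(I1) + 4 = 7 + 4 = 11
dist(I3) = dist(I1) + 2 = 7 + 2 = 9
dist(I4) = dist(I2) + 5 = 11 + 5 = 16
dist(I5) = dist(I2) + 2 = 11 + 2 = 13
dist(I6) = dist(I4) + 3 = 16 + 3 = 19
Critical path = max dist = 19

19


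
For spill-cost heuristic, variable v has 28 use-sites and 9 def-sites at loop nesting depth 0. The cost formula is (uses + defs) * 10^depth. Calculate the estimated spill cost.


uses + defs = 28 + 9 = 37
10^0 = 1
Spill cost = 37 * 1 = 37

37


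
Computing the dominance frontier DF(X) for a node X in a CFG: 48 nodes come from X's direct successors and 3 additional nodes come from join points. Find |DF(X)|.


DF(X) = direct successor contributions + join point contributions
= 48 + 3 = 51

51


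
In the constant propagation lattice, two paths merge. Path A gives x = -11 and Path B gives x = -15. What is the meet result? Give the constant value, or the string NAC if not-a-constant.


Meet operation: if both paths give the same constant, result is that constant; if they differ, result is NAC (not-a-constant).
Path A: -11, Path B: -15 -> differ
Result: not-a-constant -> NAC

NAC


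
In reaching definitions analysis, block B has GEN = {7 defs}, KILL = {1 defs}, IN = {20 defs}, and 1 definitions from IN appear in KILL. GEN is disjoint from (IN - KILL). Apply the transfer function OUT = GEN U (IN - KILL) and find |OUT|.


IN - KILL: 20 - 1 = 19 surviving definitions
OUT = GEN + surviving = 7 + 19 = 26

26
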